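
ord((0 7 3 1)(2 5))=4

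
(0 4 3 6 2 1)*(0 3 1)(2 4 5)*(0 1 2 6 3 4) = (0 5 6)(1 4 2)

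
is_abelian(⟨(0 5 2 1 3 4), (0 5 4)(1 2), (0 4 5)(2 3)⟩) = no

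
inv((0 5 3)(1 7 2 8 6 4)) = (0 3 5)(1 4 6 8 2 7)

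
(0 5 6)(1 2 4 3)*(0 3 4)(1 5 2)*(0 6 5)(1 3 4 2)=(0 1 3)(2 6 4)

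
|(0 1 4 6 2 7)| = 6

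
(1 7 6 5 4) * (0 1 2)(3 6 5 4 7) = (0 1 3 6 4 2)(5 7)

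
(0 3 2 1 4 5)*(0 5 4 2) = (0 3)(1 2)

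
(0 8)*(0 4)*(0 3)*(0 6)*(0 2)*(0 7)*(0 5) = (0 8 4 3 6 2 7 5)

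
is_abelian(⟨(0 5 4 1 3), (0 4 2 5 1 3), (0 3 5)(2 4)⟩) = no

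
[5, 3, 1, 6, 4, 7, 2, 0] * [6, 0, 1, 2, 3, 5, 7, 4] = [5, 2, 0, 7, 3, 4, 1, 6]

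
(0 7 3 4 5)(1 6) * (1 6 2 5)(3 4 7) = (0 3 7 4 1 2 5)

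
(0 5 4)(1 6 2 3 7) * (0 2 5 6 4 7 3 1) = (0 6 5 7)(1 4 2)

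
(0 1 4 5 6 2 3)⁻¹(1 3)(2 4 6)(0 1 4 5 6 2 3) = (0 4)(2 3 5)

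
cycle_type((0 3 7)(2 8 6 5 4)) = 3.5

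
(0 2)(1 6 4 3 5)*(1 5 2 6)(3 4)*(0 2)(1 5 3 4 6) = (0 1 5 3)(4 6)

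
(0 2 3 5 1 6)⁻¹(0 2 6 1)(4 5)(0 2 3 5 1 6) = (0 6 2 3)(1 4)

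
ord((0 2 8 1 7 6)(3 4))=6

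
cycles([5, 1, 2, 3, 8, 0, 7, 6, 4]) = (0 5)(4 8)(6 7)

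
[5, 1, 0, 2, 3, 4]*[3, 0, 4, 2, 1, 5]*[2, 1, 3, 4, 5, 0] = [0, 2, 4, 5, 3, 1]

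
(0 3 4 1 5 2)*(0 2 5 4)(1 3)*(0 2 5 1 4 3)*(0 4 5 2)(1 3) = (0 5 3)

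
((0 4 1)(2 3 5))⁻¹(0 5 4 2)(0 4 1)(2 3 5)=(1 3 4 2)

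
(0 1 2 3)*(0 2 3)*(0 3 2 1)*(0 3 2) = (0 3 1)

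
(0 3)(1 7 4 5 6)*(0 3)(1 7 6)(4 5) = (1 6 7 5)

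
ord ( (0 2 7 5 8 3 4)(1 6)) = 14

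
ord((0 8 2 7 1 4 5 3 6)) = 9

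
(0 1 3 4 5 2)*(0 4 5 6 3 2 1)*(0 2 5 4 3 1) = (0 2 3 4 6 1 5) 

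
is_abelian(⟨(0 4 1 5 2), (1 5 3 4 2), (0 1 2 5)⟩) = no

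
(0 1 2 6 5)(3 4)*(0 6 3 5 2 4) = (0 1 4 5 6 2 3)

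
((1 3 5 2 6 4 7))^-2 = (1 4 2 3 7 6 5)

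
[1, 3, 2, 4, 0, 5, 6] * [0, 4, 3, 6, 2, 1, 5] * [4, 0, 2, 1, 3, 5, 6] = [3, 6, 1, 2, 4, 0, 5]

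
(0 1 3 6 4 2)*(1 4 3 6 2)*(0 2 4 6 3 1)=(0 6 1 3 4)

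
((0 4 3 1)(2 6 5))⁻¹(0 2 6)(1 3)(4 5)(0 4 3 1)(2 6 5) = (0 1)(2 3)(4 6 5)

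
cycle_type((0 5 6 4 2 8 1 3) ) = 8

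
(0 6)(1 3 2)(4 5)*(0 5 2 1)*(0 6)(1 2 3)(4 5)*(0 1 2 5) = (0 1 2 6 4 3 5)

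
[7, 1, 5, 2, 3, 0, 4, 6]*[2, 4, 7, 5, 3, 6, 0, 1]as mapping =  [0→1, 1→4, 2→6, 3→7, 4→5, 5→2, 6→3, 7→0]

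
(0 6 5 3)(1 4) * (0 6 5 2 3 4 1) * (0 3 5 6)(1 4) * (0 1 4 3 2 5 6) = (1 3)(2 6 5 4)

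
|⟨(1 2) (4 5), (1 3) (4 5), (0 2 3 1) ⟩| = 48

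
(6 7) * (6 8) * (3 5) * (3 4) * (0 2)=(0 2)(3 5 4)(6 7 8)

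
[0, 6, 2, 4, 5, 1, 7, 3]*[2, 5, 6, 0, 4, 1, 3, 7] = [2, 3, 6, 4, 1, 5, 7, 0] 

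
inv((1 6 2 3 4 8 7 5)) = (1 5 7 8 4 3 2 6)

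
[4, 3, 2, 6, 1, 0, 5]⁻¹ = [5, 4, 2, 1, 0, 6, 3]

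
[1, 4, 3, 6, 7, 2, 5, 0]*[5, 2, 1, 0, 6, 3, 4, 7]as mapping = [0→2, 1→6, 2→0, 3→4, 4→7, 5→1, 6→3, 7→5]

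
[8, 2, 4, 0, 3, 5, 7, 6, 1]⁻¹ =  [3, 8, 1, 4, 2, 5, 7, 6, 0]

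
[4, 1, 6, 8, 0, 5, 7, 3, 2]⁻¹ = [4, 1, 8, 7, 0, 5, 2, 6, 3]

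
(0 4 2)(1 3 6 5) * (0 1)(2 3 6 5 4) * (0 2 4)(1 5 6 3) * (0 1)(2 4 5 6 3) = (0 5 4)(1 2 6)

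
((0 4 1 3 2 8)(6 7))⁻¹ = (0 8 2 3 1 4)(6 7)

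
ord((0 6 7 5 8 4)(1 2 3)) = 6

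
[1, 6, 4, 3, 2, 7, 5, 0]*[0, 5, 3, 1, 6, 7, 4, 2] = [5, 4, 6, 1, 3, 2, 7, 0]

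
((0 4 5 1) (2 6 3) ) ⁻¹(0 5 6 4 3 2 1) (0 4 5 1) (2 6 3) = (0 4 1 3 5 2 6) 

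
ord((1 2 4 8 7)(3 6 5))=15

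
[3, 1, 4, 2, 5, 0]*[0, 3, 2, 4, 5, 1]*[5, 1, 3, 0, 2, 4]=[2, 0, 4, 3, 1, 5]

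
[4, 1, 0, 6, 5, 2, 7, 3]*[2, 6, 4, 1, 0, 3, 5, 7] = [0, 6, 2, 5, 3, 4, 7, 1]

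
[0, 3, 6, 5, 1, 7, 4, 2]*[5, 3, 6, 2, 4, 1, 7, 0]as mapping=[0→5, 1→2, 2→7, 3→1, 4→3, 5→0, 6→4, 7→6]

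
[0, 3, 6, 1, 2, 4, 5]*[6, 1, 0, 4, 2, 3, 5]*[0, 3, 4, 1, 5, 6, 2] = [2, 5, 6, 3, 0, 4, 1]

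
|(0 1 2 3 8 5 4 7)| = 8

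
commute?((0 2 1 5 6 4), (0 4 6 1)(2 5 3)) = no:(0 2 1 5 6 4)*(0 4 6 1)(2 5 3) = (0 5 1 3 2), (0 4 6 1)(2 5 3)*(0 2 1 5 6 4) = (1 2 6 5 3)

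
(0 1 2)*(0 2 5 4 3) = (0 1 5 4 3)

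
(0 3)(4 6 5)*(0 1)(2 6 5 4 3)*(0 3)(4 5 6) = (0 2 4 6 5)(1 3)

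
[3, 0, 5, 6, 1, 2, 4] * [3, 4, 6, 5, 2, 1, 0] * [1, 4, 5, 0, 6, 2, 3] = [2, 0, 4, 1, 6, 3, 5]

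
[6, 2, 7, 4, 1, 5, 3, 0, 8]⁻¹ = [7, 4, 1, 6, 3, 5, 0, 2, 8]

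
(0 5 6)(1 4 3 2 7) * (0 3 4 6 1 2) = (0 5 1 6 3)(2 7)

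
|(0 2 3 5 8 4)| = 6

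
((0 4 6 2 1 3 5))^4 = (0 1 4 3 6 5 2)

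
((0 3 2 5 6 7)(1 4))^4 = (0 6 2)(3 7 5)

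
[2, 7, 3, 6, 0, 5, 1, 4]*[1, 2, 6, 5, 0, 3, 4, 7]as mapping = [0→6, 1→7, 2→5, 3→4, 4→1, 5→3, 6→2, 7→0]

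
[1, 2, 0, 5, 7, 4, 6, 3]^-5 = [1, 2, 0, 7, 5, 3, 6, 4]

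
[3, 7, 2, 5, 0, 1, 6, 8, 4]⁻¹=[4, 5, 2, 0, 8, 3, 6, 1, 7]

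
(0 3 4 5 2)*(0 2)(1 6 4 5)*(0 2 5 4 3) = (1 6 3 4)(2 5)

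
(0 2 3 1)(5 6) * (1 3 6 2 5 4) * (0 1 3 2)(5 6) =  (0 6 4 3 2 5)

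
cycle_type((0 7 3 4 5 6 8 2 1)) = 9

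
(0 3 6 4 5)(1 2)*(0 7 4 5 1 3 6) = (0 6 5 7 4 1 2 3)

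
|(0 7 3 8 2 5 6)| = 7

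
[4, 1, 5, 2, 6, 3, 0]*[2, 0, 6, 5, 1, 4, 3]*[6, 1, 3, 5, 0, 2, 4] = [1, 6, 0, 4, 5, 2, 3]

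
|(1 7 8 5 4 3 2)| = 7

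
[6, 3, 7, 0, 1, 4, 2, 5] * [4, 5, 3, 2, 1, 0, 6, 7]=[6, 2, 7, 4, 5, 1, 3, 0]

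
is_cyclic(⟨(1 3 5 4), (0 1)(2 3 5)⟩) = no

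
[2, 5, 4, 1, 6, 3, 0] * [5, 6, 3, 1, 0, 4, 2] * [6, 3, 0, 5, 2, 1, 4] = [5, 2, 6, 4, 0, 3, 1]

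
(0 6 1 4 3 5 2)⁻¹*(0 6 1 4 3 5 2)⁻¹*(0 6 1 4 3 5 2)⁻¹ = (0 3 6 5 1 2 4)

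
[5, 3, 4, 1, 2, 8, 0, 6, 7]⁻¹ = [6, 3, 4, 1, 2, 0, 7, 8, 5]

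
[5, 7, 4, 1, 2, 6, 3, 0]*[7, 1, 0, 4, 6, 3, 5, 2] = [3, 2, 6, 1, 0, 5, 4, 7]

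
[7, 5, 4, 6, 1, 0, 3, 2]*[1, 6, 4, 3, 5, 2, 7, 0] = [0, 2, 5, 7, 6, 1, 3, 4]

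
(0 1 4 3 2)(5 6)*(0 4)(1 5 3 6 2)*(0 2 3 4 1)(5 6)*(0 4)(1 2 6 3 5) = (0 3 4 1 6)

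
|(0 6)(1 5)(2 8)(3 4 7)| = 6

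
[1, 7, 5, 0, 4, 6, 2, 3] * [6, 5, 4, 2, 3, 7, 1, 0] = [5, 0, 7, 6, 3, 1, 4, 2]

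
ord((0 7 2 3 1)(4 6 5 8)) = 20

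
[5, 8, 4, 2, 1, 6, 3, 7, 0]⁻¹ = [8, 4, 3, 6, 2, 0, 5, 7, 1]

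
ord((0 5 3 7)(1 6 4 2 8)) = 20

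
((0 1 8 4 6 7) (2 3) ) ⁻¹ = (0 7 6 4 8 1) (2 3) 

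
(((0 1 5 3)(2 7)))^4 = ()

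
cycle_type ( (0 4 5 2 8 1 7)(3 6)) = 2.7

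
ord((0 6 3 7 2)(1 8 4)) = 15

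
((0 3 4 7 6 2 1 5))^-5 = (0 7 1 3 6 5 4 2)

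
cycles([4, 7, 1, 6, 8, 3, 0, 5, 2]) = (0 4 8 2 1 7 5 3 6)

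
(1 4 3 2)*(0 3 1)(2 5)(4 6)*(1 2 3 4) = (0 4 2)(1 6)(3 5)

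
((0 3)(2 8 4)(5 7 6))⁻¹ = (0 3)(2 4 8)(5 6 7)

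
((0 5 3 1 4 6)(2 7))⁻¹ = (0 6 4 1 3 5)(2 7)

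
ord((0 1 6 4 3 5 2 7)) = 8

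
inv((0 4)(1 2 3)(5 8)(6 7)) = (0 4)(1 3 2)(5 8)(6 7)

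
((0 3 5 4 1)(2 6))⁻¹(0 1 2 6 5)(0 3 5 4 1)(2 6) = (0 6 2 4 3)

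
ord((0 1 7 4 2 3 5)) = 7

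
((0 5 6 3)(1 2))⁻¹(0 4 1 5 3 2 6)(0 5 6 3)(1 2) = (0 1 3 5 4 2 6)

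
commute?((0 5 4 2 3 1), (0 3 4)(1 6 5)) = no:(0 5 4 2 3 1)*(0 3 4)(1 6 5) = (0 1 3 6 5)(2 4), (0 3 4)(1 6 5)*(0 5 4 2 3 1) = (0 1 6 4 5)(2 3)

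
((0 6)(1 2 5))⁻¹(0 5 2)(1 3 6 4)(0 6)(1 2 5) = (0 4 2 3)(1 5 6)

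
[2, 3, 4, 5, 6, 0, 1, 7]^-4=[6, 0, 1, 2, 3, 4, 5, 7]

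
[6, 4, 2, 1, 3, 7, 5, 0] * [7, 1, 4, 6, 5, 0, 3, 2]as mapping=[0→3, 1→5, 2→4, 3→1, 4→6, 5→2, 6→0, 7→7]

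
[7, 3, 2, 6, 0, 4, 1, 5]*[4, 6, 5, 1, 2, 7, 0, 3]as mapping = [0→3, 1→1, 2→5, 3→0, 4→4, 5→2, 6→6, 7→7]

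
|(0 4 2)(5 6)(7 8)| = 6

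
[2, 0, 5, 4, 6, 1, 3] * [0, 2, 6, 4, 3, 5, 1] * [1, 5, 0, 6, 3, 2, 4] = [4, 1, 2, 6, 5, 0, 3]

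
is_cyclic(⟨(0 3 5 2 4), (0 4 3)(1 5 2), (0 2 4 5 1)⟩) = no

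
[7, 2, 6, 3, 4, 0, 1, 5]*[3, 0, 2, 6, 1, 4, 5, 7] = [7, 2, 5, 6, 1, 3, 0, 4]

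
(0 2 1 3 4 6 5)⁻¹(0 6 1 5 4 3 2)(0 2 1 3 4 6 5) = (0 6 4 1 2 5 3)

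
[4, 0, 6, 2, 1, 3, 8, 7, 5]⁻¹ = [1, 4, 3, 5, 0, 8, 2, 7, 6]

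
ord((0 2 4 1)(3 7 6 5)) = 4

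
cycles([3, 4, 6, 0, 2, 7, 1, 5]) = (0 3)(1 4 2 6)(5 7)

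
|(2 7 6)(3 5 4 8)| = 12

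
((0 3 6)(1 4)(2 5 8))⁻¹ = (0 6 3)(1 4)(2 8 5)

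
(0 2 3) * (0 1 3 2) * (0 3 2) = (0 3 1 2)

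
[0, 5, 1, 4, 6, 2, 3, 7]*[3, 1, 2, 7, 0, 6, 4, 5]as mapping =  [0→3, 1→6, 2→1, 3→0, 4→4, 5→2, 6→7, 7→5]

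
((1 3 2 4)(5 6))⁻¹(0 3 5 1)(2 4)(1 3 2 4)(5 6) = (0 2 6 3)(1 4)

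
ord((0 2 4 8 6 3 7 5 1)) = 9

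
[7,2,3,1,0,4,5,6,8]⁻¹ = [4,3,1,2,5,6,7,0,8]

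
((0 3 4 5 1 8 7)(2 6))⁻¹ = (0 7 8 1 5 4 3)(2 6)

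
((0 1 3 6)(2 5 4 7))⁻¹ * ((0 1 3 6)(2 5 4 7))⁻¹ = (0 3)(1 6)(2 4)(5 7)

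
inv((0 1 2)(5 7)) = (0 2 1)(5 7)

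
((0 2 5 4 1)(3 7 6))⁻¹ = (0 1 4 5 2)(3 6 7)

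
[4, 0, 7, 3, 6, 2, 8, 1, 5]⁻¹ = [1, 7, 5, 3, 0, 8, 4, 2, 6]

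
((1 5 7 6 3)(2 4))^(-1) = (1 3 6 7 5)(2 4)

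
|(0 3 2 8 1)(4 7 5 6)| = 20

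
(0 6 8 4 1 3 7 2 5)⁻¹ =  (0 5 2 7 3 1 4 8 6)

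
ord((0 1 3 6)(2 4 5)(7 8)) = 12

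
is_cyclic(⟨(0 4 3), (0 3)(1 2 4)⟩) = no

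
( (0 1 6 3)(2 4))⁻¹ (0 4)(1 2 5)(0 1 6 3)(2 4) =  (1 2)(4 5 6)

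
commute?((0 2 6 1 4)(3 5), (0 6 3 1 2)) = no:(0 2 6 1 4)(3 5)*(0 6 3 1 2) = (1 4 6 2 3 5), (0 6 3 1 2)*(0 2 6 1 4)(3 5) = (0 1 6 5 3 4)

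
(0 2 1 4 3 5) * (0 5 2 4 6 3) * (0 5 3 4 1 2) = (0 1 6 4 5 3) 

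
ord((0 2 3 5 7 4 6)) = 7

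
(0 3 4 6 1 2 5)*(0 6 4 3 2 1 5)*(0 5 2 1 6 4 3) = (0 1 6 2 5 4 3)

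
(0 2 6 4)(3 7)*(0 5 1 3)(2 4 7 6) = (0 4 5 1 3 6 7)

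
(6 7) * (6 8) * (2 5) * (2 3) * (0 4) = (0 4)(2 5 3)(6 7 8)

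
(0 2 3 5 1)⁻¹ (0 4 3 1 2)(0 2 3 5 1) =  (0 3 2 4 5)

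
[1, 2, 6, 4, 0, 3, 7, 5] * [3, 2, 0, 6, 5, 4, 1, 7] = [2, 0, 1, 5, 3, 6, 7, 4]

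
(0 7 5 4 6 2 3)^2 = (0 5 6 3 7 4 2)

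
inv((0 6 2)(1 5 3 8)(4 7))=(0 2 6)(1 8 3 5)(4 7)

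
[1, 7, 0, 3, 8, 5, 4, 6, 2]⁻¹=[2, 0, 8, 3, 6, 5, 7, 1, 4]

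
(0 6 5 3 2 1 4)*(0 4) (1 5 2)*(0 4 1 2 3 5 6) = (1 4) (2 6 3) 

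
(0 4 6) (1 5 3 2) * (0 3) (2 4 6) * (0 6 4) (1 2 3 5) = (0 4 3) (5 6) 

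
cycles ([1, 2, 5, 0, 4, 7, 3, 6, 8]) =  (0 1 2 5 7 6 3) 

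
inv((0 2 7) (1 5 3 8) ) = (0 7 2) (1 8 3 5) 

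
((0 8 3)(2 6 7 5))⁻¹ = (0 3 8)(2 5 7 6)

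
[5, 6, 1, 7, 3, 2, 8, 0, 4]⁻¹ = [7, 2, 5, 4, 8, 0, 1, 3, 6]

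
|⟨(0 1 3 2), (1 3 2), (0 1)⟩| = 24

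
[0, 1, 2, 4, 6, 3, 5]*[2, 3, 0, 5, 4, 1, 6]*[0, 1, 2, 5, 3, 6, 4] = [2, 5, 0, 3, 4, 6, 1]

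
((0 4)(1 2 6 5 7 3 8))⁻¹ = (0 4)(1 8 3 7 5 6 2)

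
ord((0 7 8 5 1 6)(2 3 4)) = 6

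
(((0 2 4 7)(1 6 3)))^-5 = (0 7 4 2)(1 6 3)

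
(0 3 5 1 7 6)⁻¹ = (0 6 7 1 5 3)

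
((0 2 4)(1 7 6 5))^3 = (1 5 6 7)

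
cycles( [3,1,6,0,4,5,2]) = (0 3)(2 6)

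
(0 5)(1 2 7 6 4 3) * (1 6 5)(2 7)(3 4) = (0 1 7 5)(3 6)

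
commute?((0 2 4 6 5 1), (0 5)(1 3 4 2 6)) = no:(0 2 4 6 5 1) * (0 5)(1 3 4 2 6) = (0 6)(1 5 3 4), (0 5)(1 3 4 2 6) * (0 2 4 6 5 1) = (0 1 3 6)(2 5)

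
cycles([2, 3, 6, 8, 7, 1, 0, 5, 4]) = (0 2 6) (1 3 8 4 7 5) 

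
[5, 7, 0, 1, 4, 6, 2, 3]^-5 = [2, 7, 6, 1, 4, 0, 5, 3]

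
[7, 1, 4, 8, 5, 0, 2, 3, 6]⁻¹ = [5, 1, 6, 7, 2, 4, 8, 0, 3]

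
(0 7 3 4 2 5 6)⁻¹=(0 6 5 2 4 3 7)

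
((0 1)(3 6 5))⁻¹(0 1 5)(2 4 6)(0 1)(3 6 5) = (0 3 1)(2 4 5)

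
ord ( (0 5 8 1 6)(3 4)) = 10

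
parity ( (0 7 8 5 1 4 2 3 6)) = even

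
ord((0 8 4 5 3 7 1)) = 7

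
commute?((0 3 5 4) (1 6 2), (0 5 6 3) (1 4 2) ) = no:(0 3 5 4) (1 6 2) * (0 5 6 3) (1 4 2) = (1 3 6) (2 4 5), (0 5 6 3) (1 4 2) * (0 3 5 4) (1 6 2) = (0 4 1) (2 6 5) 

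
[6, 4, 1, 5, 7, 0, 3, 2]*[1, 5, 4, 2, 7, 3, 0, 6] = [0, 7, 5, 3, 6, 1, 2, 4]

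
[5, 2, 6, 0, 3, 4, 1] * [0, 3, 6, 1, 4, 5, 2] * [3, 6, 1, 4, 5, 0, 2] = [0, 2, 1, 3, 6, 5, 4]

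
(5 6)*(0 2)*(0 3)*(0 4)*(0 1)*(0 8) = (0 2 3 4 1 8)(5 6)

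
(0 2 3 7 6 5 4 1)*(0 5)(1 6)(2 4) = (0 4 6)(1 5 2 3 7)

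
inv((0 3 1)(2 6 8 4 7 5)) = (0 1 3)(2 5 7 4 8 6)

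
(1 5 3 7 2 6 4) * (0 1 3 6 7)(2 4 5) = (0 1 2 7 4 3)(5 6)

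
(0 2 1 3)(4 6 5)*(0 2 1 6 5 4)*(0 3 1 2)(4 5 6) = (0 2 4 6 5 3)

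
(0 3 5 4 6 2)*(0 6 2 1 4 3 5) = (0 5 3)(1 4 2 6)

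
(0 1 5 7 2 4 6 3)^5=(0 4 5 3 2 1 6 7)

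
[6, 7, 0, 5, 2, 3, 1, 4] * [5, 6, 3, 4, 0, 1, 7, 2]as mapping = [0→7, 1→2, 2→5, 3→1, 4→3, 5→4, 6→6, 7→0]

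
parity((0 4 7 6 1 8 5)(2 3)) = odd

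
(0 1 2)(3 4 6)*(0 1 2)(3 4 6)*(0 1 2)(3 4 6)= ()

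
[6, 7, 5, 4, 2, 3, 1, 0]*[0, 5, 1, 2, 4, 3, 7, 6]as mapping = [0→7, 1→6, 2→3, 3→4, 4→1, 5→2, 6→5, 7→0]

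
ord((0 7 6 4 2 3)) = 6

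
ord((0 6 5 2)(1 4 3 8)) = 4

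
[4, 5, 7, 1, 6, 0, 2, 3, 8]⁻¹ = [5, 3, 6, 7, 0, 1, 4, 2, 8]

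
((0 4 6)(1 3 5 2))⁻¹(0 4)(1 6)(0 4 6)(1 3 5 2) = (0 3)(4 6)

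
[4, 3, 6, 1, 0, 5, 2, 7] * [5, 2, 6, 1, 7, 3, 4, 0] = [7, 1, 4, 2, 5, 3, 6, 0]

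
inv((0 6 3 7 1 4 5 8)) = (0 8 5 4 1 7 3 6)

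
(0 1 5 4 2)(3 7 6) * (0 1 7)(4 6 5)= (0 7 5 6 3)(1 4 2)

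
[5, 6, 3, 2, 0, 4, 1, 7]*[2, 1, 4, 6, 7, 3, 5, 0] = [3, 5, 6, 4, 2, 7, 1, 0]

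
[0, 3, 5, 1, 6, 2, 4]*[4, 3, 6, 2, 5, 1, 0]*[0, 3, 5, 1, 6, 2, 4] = [6, 5, 3, 1, 0, 4, 2]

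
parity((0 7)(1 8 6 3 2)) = odd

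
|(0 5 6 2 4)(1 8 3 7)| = 20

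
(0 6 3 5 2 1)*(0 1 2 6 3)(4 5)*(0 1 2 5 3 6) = (0 6 1 2 5)(3 4)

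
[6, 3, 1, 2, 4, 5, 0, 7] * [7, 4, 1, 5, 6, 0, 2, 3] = [2, 5, 4, 1, 6, 0, 7, 3]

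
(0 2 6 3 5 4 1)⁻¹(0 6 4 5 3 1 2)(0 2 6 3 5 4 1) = (0 6 2 3 1 4 5)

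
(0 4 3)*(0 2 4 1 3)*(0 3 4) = (0 1 4 3 2)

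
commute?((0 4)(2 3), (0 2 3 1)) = no:(0 4)(2 3)*(0 2 3 1) = (0 4 2 1), (0 2 3 1)*(0 4)(2 3) = (0 3 1 4)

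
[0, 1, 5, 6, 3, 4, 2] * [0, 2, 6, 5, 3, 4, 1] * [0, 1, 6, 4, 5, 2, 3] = [0, 6, 5, 1, 2, 4, 3]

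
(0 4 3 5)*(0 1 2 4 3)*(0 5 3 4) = (0 4 5 1 2) 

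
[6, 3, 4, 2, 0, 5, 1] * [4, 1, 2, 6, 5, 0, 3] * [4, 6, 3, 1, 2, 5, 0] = [1, 0, 5, 3, 2, 4, 6]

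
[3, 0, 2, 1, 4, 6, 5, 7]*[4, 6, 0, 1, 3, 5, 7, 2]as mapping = [0→1, 1→4, 2→0, 3→6, 4→3, 5→7, 6→5, 7→2]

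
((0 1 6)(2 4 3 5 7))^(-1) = (0 6 1)(2 7 5 3 4)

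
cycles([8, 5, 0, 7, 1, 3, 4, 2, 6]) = (0 8 6 4 1 5 3 7 2)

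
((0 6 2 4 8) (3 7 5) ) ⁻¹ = (0 8 4 2 6) (3 5 7) 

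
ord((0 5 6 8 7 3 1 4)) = 8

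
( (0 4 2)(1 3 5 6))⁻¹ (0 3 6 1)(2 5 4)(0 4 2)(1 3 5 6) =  (0 6 2)(1 3 4 5)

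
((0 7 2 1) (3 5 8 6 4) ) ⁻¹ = (0 1 2 7) (3 4 6 8 5) 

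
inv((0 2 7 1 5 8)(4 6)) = (0 8 5 1 7 2)(4 6)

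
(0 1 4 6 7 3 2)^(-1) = (0 2 3 7 6 4 1)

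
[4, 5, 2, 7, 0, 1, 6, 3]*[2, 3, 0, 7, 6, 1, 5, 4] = [6, 1, 0, 4, 2, 3, 5, 7]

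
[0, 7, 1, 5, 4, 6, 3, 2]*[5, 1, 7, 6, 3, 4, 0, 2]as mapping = [0→5, 1→2, 2→1, 3→4, 4→3, 5→0, 6→6, 7→7]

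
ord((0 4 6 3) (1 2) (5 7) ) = 4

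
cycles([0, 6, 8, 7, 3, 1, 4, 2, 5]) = (1 6 4 3 7 2 8 5)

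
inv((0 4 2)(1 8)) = (0 2 4)(1 8)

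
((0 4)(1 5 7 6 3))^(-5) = (0 4)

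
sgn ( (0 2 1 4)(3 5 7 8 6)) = -1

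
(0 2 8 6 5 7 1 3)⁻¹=(0 3 1 7 5 6 8 2)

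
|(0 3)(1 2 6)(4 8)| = 6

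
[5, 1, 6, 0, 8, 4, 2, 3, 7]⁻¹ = [3, 1, 6, 7, 5, 0, 2, 8, 4]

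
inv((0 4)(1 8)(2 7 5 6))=(0 4)(1 8)(2 6 5 7)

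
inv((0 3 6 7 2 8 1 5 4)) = (0 4 5 1 8 2 7 6 3)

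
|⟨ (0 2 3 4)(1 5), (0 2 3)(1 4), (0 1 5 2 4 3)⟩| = 720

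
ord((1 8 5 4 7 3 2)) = 7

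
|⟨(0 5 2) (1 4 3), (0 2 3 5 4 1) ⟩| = 120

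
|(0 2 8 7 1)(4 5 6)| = 15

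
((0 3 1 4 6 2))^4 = (0 6 1)(2 4 3)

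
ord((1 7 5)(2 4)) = 6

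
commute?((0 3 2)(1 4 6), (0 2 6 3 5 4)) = no:(0 3 2)(1 4 6) * (0 2 6 3 5 4) = (0 5 4 3 6 1), (0 2 6 3 5 4) * (0 3 2)(1 4 6) = (1 4 3 5 6 2)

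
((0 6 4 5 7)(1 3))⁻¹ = (0 7 5 4 6)(1 3)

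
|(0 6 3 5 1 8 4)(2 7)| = 14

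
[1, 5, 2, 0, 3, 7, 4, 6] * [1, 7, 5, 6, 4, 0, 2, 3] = [7, 0, 5, 1, 6, 3, 4, 2]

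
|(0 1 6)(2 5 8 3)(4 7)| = 12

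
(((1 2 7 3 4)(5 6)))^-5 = (5 6)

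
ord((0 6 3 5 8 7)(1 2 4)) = 6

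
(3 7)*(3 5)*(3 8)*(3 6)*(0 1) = (0 1)(3 7 5 8 6)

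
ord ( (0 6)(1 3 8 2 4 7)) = 6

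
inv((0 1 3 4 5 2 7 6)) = (0 6 7 2 5 4 3 1)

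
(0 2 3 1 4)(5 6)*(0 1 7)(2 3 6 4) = (0 3 7)(1 2 6 5 4)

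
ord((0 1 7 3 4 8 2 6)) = 8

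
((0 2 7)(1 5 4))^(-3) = ()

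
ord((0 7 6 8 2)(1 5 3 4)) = 20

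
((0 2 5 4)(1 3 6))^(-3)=(0 2 5 4)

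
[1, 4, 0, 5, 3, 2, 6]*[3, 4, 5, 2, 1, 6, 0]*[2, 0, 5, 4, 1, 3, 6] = [1, 0, 4, 6, 5, 3, 2]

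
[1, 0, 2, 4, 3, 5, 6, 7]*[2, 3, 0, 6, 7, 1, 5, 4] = [3, 2, 0, 7, 6, 1, 5, 4]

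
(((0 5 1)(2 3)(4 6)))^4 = (0 5 1)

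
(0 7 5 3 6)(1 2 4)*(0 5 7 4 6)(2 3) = (0 4 1 3)(2 6 5)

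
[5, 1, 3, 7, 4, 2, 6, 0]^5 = [0, 1, 2, 3, 4, 5, 6, 7]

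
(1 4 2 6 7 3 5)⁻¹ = (1 5 3 7 6 2 4)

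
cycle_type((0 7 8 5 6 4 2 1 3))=9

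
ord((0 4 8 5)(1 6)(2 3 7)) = 12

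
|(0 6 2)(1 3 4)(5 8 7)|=3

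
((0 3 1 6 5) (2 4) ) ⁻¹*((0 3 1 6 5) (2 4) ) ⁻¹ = (0 6 3 5 1) 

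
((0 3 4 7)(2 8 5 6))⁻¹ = (0 7 4 3)(2 6 5 8)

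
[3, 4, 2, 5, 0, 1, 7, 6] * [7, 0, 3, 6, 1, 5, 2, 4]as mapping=[0→6, 1→1, 2→3, 3→5, 4→7, 5→0, 6→4, 7→2]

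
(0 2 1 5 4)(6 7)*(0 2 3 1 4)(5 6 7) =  (0 3 1 6 5)(2 4)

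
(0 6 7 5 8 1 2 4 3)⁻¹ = (0 3 4 2 1 8 5 7 6)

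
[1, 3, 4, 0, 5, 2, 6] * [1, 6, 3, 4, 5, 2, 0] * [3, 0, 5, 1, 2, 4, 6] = [6, 2, 4, 0, 5, 1, 3]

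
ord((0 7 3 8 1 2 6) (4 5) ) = 14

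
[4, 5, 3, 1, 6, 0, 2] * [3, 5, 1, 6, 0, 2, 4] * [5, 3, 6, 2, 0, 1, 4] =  [5, 6, 4, 1, 0, 2, 3]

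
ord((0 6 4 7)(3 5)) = 4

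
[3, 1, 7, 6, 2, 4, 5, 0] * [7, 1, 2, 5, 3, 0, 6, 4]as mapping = [0→5, 1→1, 2→4, 3→6, 4→2, 5→3, 6→0, 7→7]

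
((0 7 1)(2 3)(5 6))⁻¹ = (0 1 7)(2 3)(5 6)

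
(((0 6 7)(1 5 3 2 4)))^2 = (0 7 6)(1 3 4 5 2)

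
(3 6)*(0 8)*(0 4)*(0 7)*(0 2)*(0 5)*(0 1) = (0 8 4 7 2 5 1)(3 6)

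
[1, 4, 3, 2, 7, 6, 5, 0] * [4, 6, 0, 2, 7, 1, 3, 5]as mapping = [0→6, 1→7, 2→2, 3→0, 4→5, 5→3, 6→1, 7→4]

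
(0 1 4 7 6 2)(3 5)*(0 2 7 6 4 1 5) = (0 5 3)(4 6 7)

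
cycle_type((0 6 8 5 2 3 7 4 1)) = 9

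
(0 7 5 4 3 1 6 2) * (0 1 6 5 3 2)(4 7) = (0 4 2 1 5 7 3 6)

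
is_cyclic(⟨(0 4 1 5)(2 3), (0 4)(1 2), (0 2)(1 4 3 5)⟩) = no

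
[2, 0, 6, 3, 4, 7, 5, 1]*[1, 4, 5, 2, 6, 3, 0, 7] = [5, 1, 0, 2, 6, 7, 3, 4]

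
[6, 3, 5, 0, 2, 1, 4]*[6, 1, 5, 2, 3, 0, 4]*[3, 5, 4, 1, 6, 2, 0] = [6, 4, 3, 0, 2, 5, 1]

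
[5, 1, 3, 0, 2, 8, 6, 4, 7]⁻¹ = [3, 1, 4, 2, 7, 0, 6, 8, 5]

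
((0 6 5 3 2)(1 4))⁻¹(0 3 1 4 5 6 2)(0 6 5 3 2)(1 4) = (0 6 2 4 1 3 5)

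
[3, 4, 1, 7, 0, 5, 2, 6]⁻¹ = [4, 2, 6, 0, 1, 5, 7, 3]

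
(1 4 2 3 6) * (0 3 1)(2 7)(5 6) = (0 3 5 6)(1 4 7 2)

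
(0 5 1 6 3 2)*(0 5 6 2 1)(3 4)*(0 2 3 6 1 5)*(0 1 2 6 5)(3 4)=(0 2 1 4 5 6 3)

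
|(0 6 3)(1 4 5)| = 3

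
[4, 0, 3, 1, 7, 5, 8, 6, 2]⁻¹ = [1, 3, 8, 2, 0, 5, 7, 4, 6]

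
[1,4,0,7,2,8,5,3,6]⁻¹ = [2,0,4,7,1,6,8,3,5]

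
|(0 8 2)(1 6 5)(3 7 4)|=3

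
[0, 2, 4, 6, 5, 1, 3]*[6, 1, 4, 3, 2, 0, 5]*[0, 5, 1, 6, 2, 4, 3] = [3, 2, 1, 4, 0, 5, 6]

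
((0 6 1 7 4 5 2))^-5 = (0 1 4 2 6 7 5)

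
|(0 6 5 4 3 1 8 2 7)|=9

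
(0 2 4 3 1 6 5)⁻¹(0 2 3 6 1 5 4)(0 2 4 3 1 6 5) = (0 3 2 4 1 5 6)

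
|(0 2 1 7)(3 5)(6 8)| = 4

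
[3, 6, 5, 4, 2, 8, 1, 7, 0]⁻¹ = [8, 6, 4, 0, 3, 2, 1, 7, 5]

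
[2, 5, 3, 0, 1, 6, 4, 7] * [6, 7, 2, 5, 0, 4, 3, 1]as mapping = [0→2, 1→4, 2→5, 3→6, 4→7, 5→3, 6→0, 7→1]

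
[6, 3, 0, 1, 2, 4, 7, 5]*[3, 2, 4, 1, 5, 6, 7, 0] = [7, 1, 3, 2, 4, 5, 0, 6]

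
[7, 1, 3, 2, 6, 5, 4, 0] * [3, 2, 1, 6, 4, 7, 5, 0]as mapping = [0→0, 1→2, 2→6, 3→1, 4→5, 5→7, 6→4, 7→3]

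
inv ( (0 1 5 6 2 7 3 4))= (0 4 3 7 2 6 5 1)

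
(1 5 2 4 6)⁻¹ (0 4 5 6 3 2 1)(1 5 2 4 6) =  (0 6 2 1 3 4 5)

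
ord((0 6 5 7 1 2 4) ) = 7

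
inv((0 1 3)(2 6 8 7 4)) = (0 3 1)(2 4 7 8 6)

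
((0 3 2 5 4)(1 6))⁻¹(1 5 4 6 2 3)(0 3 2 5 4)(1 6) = (0 1 5 2 6 4)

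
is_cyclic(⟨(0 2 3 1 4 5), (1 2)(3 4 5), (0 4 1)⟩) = no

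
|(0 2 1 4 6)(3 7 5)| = 15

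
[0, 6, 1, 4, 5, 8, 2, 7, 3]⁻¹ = [0, 2, 6, 8, 3, 4, 1, 7, 5]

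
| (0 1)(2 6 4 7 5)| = 10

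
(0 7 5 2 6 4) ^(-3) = (0 2) (4 5) (6 7) 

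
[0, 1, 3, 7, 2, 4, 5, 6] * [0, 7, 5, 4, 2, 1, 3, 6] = [0, 7, 4, 6, 5, 2, 1, 3]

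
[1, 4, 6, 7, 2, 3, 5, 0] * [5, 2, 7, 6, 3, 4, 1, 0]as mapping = [0→2, 1→3, 2→1, 3→0, 4→7, 5→6, 6→4, 7→5]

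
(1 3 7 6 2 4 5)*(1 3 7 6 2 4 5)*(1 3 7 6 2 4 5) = (1 6 5 7 4 3 2)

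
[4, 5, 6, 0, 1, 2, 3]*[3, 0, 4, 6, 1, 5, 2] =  [1, 5, 2, 3, 0, 4, 6]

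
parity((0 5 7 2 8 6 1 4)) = odd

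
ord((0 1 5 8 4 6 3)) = 7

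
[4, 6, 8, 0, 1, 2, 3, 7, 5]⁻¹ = [3, 4, 5, 6, 0, 8, 1, 7, 2]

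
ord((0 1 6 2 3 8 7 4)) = 8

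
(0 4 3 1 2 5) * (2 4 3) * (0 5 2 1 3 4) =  (0 4 1)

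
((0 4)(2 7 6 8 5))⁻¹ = (0 4)(2 5 8 6 7)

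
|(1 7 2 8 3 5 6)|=7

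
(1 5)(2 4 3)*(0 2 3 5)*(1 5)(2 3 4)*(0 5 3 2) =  (0 2)(1 5 3 4)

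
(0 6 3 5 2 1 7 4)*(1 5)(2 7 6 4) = (0 4)(1 6 3)(2 5 7)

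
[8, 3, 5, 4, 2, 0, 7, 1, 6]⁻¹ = [5, 7, 4, 1, 3, 2, 8, 6, 0]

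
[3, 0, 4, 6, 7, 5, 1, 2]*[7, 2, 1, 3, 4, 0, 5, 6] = [3, 7, 4, 5, 6, 0, 2, 1]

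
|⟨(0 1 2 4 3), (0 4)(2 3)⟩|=60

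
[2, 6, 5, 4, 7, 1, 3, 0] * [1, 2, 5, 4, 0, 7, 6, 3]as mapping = [0→5, 1→6, 2→7, 3→0, 4→3, 5→2, 6→4, 7→1]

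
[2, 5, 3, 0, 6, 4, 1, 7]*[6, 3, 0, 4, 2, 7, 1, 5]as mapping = [0→0, 1→7, 2→4, 3→6, 4→1, 5→2, 6→3, 7→5]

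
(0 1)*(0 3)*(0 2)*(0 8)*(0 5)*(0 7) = (0 1 3 2 8 5 7)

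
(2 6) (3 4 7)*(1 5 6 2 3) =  (1 5 6 3 4 7) 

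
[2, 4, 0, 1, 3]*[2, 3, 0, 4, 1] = [0, 1, 2, 3, 4]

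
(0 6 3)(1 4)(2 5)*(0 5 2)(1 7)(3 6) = (0 3 5)(1 4 7)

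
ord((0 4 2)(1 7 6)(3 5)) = 6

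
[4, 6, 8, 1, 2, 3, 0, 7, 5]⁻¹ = [6, 3, 4, 5, 0, 8, 1, 7, 2]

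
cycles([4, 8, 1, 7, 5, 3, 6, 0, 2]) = (0 4 5 3 7)(1 8 2)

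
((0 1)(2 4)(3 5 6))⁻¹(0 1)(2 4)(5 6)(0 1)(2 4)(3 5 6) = (0 1)(2 4)(3 6)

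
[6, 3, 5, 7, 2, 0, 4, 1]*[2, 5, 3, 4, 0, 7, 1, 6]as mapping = [0→1, 1→4, 2→7, 3→6, 4→3, 5→2, 6→0, 7→5]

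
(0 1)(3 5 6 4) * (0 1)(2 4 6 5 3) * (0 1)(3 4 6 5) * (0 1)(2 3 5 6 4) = (2 4 3)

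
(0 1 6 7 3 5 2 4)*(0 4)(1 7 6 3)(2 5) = (0 7 1 3 2)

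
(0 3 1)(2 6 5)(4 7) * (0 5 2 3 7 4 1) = (0 7 1 5 3)(2 6)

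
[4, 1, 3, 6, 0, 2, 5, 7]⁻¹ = [4, 1, 5, 2, 0, 6, 3, 7]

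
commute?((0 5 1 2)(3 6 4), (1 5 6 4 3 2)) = no:(0 5 1 2)(3 6 4) * (1 5 6 4 3 2) = (0 6 3 4 2), (1 5 6 4 3 2) * (0 5 1 2)(3 6 4) = (0 5 4 6 3)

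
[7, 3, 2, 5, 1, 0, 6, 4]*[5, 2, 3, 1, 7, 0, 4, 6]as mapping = [0→6, 1→1, 2→3, 3→0, 4→2, 5→5, 6→4, 7→7]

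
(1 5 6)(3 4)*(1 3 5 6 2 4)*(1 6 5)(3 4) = (1 5 2 3 6 4)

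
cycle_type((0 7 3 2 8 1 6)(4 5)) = 2.7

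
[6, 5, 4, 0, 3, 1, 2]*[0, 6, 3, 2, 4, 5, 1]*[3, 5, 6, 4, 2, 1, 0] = [5, 1, 2, 3, 6, 0, 4]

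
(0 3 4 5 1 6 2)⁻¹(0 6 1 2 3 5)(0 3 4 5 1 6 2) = (0 4 1 3 2 6)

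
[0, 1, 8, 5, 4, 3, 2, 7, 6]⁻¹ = [0, 1, 6, 5, 4, 3, 8, 7, 2]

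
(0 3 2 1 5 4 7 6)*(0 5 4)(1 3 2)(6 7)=(0 2 3 1 4 6 5)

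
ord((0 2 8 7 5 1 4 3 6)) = 9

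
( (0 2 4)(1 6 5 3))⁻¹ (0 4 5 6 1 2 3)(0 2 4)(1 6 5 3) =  (0 3 5 6 4 1 2)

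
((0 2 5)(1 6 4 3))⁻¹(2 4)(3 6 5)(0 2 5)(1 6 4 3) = (0 1 4)(3 5)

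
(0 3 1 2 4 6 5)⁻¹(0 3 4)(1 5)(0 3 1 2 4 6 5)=(0 2)(1 6 3)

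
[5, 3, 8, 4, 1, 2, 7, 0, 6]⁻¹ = [7, 4, 5, 1, 3, 0, 8, 6, 2]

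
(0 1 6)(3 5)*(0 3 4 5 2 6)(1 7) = (0 7 1)(2 6 3)(4 5)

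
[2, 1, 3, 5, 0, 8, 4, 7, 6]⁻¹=[4, 1, 0, 2, 6, 3, 8, 7, 5]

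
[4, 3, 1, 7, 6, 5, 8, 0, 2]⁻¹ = [7, 2, 8, 1, 0, 5, 4, 3, 6]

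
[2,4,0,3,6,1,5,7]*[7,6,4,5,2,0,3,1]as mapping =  [0→4,1→2,2→7,3→5,4→3,5→6,6→0,7→1]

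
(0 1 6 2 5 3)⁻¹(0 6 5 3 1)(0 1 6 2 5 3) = (0 6 1 2 3)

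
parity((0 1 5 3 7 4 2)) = even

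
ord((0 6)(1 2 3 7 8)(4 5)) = 10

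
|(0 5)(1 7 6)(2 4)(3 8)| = 6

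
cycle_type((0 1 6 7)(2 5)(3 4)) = 2^2.4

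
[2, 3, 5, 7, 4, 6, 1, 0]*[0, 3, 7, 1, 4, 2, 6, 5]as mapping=[0→7, 1→1, 2→2, 3→5, 4→4, 5→6, 6→3, 7→0]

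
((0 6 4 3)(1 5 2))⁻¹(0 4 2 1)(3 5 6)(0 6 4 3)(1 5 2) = (0 2 4)(1 5 6 3)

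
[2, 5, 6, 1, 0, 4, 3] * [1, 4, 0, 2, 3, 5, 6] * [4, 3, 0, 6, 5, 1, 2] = [4, 1, 2, 5, 3, 6, 0]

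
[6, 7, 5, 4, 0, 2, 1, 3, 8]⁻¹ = [4, 6, 5, 7, 3, 2, 0, 1, 8]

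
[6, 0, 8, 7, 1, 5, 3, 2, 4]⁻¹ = [1, 4, 7, 6, 8, 5, 0, 3, 2]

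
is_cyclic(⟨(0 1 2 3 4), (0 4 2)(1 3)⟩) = no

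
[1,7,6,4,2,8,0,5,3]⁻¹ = [6,0,4,8,3,7,2,1,5]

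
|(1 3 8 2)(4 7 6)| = 12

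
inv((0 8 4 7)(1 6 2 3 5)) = (0 7 4 8)(1 5 3 2 6)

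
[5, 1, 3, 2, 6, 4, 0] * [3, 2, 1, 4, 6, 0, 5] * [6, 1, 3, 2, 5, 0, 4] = [6, 3, 5, 1, 0, 4, 2]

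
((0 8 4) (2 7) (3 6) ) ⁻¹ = (0 4 8) (2 7) (3 6) 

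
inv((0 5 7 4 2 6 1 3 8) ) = (0 8 3 1 6 2 4 7 5) 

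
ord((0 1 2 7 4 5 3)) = 7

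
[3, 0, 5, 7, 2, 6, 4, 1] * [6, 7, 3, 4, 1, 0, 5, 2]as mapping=[0→4, 1→6, 2→0, 3→2, 4→3, 5→5, 6→1, 7→7]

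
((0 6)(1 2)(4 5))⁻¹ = (0 6)(1 2)(4 5)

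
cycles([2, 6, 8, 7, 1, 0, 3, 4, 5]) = (0 2 8 5)(1 6 3 7 4)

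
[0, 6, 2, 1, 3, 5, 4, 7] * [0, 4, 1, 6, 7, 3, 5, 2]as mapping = [0→0, 1→5, 2→1, 3→4, 4→6, 5→3, 6→7, 7→2]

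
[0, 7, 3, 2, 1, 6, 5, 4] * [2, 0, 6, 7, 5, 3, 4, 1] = [2, 1, 7, 6, 0, 4, 3, 5]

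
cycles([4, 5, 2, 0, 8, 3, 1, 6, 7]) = (0 4 8 7 6 1 5 3)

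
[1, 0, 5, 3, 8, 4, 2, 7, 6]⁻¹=[1, 0, 6, 3, 5, 2, 8, 7, 4]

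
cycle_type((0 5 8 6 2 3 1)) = 7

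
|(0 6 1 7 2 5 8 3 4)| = 9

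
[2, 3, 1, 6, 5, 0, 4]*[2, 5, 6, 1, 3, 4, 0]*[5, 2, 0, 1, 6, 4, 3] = [3, 2, 4, 5, 6, 0, 1]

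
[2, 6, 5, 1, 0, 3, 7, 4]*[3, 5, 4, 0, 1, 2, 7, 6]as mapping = [0→4, 1→7, 2→2, 3→5, 4→3, 5→0, 6→6, 7→1]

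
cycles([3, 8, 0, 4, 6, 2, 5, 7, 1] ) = (0 3 4 6 5 2)(1 8)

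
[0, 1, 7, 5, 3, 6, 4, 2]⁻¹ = [0, 1, 7, 4, 6, 3, 5, 2]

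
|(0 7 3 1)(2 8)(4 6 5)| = 12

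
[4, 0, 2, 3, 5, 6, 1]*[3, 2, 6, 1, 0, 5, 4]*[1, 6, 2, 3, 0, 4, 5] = [1, 3, 5, 6, 4, 0, 2]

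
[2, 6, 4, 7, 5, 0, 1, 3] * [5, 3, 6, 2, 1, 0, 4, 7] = [6, 4, 1, 7, 0, 5, 3, 2]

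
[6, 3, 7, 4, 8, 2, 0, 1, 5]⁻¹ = [6, 7, 5, 1, 3, 8, 0, 2, 4]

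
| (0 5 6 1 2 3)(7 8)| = 6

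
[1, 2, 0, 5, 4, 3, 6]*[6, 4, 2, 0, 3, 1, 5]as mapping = [0→4, 1→2, 2→6, 3→1, 4→3, 5→0, 6→5]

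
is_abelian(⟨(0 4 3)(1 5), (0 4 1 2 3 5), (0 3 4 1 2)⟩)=no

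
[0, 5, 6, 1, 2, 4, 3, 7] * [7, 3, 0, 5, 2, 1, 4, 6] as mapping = [0→7, 1→1, 2→4, 3→3, 4→0, 5→2, 6→5, 7→6] 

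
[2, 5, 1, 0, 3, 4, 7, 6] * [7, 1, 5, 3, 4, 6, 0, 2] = [5, 6, 1, 7, 3, 4, 2, 0]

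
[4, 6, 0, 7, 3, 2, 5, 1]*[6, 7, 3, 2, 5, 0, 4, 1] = [5, 4, 6, 1, 2, 3, 0, 7]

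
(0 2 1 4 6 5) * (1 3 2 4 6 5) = (0 4 5)(1 6)(2 3)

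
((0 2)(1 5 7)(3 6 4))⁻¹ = (0 2)(1 7 5)(3 4 6)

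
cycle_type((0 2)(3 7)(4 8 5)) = 2^2.3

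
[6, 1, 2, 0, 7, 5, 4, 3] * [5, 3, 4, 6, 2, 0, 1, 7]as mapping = [0→1, 1→3, 2→4, 3→5, 4→7, 5→0, 6→2, 7→6]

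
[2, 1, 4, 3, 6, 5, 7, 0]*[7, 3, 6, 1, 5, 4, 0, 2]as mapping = [0→6, 1→3, 2→5, 3→1, 4→0, 5→4, 6→2, 7→7]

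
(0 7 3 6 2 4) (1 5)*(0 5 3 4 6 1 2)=(0 7 4 5 2 6) (1 3) 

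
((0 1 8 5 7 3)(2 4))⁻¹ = (0 3 7 5 8 1)(2 4)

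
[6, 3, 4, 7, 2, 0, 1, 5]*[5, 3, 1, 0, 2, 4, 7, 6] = [7, 0, 2, 6, 1, 5, 3, 4]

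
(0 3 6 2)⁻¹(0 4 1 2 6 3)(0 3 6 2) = (0 2 6 3 4 1)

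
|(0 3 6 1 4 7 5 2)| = 8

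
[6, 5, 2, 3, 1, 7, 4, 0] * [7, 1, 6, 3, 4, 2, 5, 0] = [5, 2, 6, 3, 1, 0, 4, 7]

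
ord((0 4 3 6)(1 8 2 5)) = 4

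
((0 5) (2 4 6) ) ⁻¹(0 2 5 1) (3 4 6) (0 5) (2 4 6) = (0 1 5 4) (2 3 6) 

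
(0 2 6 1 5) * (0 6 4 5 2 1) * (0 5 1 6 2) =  (0 6 5 2 4 1)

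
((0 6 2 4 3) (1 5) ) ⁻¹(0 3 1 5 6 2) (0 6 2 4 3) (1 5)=(0 5 1 2 4 6) 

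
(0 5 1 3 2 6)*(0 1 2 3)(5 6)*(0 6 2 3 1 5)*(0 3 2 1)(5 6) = (0 1 5 2 3)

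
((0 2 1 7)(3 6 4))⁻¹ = (0 7 1 2)(3 4 6)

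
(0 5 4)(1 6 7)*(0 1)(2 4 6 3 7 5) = (0 2 4 1 3 7)(5 6)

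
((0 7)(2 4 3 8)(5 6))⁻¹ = (0 7)(2 8 3 4)(5 6)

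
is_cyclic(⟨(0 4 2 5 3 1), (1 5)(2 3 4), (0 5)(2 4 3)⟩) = no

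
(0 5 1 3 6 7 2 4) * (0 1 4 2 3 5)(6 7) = (1 5 4)(3 7)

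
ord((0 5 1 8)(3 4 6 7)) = 4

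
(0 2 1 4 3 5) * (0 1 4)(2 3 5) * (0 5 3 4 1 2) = (0 4 3)(1 5 2)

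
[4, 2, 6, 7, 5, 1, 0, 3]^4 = [2, 4, 5, 3, 6, 0, 1, 7]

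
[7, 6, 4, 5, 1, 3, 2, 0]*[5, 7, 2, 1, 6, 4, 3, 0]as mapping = [0→0, 1→3, 2→6, 3→4, 4→7, 5→1, 6→2, 7→5]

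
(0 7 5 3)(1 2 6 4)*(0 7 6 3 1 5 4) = (0 6)(1 2 3 7 4 5)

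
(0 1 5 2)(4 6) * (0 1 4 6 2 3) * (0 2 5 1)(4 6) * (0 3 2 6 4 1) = (0 4 5 2 3 6 1)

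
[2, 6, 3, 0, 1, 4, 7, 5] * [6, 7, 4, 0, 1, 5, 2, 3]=[4, 2, 0, 6, 7, 1, 3, 5]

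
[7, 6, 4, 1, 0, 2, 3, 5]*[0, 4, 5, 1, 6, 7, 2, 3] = [3, 2, 6, 4, 0, 5, 1, 7]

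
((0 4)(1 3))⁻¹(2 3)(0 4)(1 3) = (1 2)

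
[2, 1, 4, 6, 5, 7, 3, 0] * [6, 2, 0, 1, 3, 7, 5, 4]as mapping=[0→0, 1→2, 2→3, 3→5, 4→7, 5→4, 6→1, 7→6]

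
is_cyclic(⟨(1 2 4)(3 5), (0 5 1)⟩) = no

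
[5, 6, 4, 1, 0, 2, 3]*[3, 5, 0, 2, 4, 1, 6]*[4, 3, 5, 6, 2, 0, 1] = [3, 1, 2, 0, 6, 4, 5]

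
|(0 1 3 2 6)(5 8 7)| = 15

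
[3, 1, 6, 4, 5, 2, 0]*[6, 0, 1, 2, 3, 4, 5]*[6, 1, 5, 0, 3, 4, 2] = [5, 6, 4, 0, 3, 1, 2]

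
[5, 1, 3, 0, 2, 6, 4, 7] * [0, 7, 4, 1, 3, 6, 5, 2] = [6, 7, 1, 0, 4, 5, 3, 2]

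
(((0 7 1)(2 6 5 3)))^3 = (2 3 5 6)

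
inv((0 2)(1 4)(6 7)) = (0 2)(1 4)(6 7)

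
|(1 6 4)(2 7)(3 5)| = 6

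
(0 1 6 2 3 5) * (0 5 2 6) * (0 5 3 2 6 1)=(1 5 3 6)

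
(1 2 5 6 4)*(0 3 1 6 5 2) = (0 3 1)(4 6)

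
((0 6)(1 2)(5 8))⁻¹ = (0 6)(1 2)(5 8)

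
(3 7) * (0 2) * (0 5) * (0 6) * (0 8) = (0 2 5 6 8)(3 7)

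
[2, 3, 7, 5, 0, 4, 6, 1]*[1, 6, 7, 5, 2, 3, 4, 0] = [7, 5, 0, 3, 1, 2, 4, 6]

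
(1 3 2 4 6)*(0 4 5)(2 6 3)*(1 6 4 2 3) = (0 2 5)(1 3 4)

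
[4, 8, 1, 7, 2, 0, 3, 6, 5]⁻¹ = [5, 2, 4, 6, 0, 8, 7, 3, 1]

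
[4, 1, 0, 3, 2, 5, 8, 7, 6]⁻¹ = [2, 1, 4, 3, 0, 5, 8, 7, 6]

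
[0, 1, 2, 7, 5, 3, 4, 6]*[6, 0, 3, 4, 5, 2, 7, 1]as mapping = [0→6, 1→0, 2→3, 3→1, 4→2, 5→4, 6→5, 7→7]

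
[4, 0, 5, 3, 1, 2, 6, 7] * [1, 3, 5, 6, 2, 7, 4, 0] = [2, 1, 7, 6, 3, 5, 4, 0]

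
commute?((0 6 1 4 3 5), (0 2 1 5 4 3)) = no:(0 6 1 4 3 5)*(0 2 1 5 4 3) = (0 6 5 2 1 3 4), (0 2 1 5 4 3)*(0 6 1 4 3 5) = (0 2 4 5 3 6 1)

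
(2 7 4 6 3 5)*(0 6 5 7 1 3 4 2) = (0 6 4 5) (1 3 7 2) 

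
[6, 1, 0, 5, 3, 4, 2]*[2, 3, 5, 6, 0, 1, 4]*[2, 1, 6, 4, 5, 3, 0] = [5, 4, 6, 1, 0, 2, 3]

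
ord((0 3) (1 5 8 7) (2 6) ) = 4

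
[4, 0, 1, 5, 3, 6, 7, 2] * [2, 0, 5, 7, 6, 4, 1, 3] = [6, 2, 0, 4, 7, 1, 3, 5]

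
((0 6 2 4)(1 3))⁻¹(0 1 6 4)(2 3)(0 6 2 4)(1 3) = (0 6 3 2)(1 4)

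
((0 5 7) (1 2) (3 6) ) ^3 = (1 2) (3 6) 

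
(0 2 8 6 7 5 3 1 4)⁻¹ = (0 4 1 3 5 7 6 8 2)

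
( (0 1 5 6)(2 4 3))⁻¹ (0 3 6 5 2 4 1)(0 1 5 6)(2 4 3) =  (0 6 4 3 5 1 2)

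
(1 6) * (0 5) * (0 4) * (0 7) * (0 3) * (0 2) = (0 5 4 7 3 2)(1 6)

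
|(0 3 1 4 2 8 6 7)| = 8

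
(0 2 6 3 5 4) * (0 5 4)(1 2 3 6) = (0 3 4 5)(1 2)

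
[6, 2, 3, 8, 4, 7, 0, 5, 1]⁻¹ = [6, 8, 1, 2, 4, 7, 0, 5, 3]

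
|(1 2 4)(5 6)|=6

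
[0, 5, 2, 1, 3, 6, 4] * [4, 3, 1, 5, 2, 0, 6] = [4, 0, 1, 3, 5, 6, 2]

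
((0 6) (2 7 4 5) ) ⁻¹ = (0 6) (2 5 4 7) 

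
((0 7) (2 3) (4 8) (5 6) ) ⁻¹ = (0 7) (2 3) (4 8) (5 6) 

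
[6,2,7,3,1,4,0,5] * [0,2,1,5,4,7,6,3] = [6,1,3,5,2,4,0,7]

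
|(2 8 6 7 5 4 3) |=7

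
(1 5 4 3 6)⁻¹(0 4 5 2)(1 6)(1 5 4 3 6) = (0 3 4 2)(1 5)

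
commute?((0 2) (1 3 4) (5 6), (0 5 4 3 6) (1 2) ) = no:(0 2) (1 3 4) (5 6)*(0 5 4 3 6) (1 2) = (0 1 6 4 2 5), (0 5 4 3 6) (1 2)*(0 2) (1 3 4) (5 6) = (0 6 2 3 5 1) 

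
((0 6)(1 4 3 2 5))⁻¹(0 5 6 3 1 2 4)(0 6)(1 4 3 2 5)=(0 2 4 5 3 6 1)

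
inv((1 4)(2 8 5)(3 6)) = (1 4)(2 5 8)(3 6)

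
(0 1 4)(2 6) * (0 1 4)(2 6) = (0 4 1)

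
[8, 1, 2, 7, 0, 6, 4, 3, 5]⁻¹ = [4, 1, 2, 7, 6, 8, 5, 3, 0]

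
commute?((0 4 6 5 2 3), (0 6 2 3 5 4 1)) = no:(0 4 6 5 2 3) * (0 6 2 3 5 4 1) = (0 1)(2 5 3 6 4), (0 6 2 3 5 4 1) * (0 4 6 5 2 3) = (0 5 6 3 2)(1 4)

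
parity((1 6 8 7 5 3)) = odd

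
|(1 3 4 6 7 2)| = 6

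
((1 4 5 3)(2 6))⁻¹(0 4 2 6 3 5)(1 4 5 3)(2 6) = (0 5 6 2 1 3)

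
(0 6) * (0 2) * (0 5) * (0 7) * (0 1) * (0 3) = (0 6 2 5 7 1 3)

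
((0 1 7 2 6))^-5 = ()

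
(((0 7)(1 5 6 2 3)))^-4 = (1 5 6 2 3)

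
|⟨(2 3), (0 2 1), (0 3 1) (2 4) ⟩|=120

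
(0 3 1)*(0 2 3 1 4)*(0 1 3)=(0 3 4 1 2)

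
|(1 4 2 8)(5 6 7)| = 12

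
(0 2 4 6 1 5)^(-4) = (0 4 1)(2 6 5)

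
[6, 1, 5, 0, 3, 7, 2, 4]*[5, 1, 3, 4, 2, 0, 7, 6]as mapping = [0→7, 1→1, 2→0, 3→5, 4→4, 5→6, 6→3, 7→2]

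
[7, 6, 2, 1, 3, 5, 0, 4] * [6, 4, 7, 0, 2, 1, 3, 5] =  [5, 3, 7, 4, 0, 1, 6, 2]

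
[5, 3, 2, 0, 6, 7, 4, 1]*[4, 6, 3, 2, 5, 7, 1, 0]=[7, 2, 3, 4, 1, 0, 5, 6]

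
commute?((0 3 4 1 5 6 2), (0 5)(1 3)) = no:(0 3 4 1 5 6 2)*(0 5)(1 3) = (0 1)(2 5 6)(3 4), (0 5)(1 3)*(0 3 4 1 5 6 2) = (0 6 2)(1 4)(3 5)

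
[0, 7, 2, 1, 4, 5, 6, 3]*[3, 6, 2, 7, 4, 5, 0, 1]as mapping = [0→3, 1→1, 2→2, 3→6, 4→4, 5→5, 6→0, 7→7]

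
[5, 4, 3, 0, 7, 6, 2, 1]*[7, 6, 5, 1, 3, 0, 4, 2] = [0, 3, 1, 7, 2, 4, 5, 6] 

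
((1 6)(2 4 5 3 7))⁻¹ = (1 6)(2 7 3 5 4)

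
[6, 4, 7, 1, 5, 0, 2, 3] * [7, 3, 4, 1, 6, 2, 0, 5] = [0, 6, 5, 3, 2, 7, 4, 1] 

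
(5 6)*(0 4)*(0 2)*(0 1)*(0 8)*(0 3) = (0 4 2 1 8 3) (5 6) 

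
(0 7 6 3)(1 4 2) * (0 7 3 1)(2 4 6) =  (0 3 7 2)(1 6)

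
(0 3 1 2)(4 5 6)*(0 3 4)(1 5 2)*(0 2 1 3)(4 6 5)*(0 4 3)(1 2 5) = (0 6 5 1)(2 4)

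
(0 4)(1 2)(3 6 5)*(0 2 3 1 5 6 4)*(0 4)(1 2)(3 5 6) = (0 4 1 5 2 6 3)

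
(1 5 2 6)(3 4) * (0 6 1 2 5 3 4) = (0 6 2 1 3)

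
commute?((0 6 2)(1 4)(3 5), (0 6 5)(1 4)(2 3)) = no:(0 6 2)(1 4)(3 5)*(0 6 5)(1 4)(2 3) = (0 5 2 6 3), (0 6 5)(1 4)(2 3)*(0 6 2)(1 4)(3 5) = (0 2 5 6 3)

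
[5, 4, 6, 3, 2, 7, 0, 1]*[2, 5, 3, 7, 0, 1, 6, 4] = [1, 0, 6, 7, 3, 4, 2, 5]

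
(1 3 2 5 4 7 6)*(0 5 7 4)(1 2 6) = (0 5)(1 3 6 2 7)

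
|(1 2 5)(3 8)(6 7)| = 6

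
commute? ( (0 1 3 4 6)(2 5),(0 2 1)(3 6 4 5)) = no: (0 1 3 4 6)(2 5) * (0 2 1)(3 6 4 5) = (1 6 2 3 5),(0 2 1)(3 6 4 5) * (0 1 3 4 6)(2 5) = (0 5 4 2 3)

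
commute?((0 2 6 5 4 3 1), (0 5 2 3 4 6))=no:(0 2 6 5 4 3 1)*(0 5 2 3 4 6)=(0 3 1 5 6 2), (0 5 2 3 4 6)*(0 2 6 5 4 3 1)=(0 4 5 6 2 1)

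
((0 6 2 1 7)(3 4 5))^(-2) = (0 1 6 7 2)(3 4 5)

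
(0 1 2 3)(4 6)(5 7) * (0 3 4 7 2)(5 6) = (0 1)(2 4 5)(6 7)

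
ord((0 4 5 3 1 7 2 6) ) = 8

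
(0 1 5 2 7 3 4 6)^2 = (0 5 7 4)(1 2 3 6)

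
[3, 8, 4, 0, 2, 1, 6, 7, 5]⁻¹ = [3, 5, 4, 0, 2, 8, 6, 7, 1]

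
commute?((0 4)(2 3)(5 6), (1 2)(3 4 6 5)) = no:(0 4)(2 3)(5 6)*(1 2)(3 4 6 5) = (0 6 3 1 2 4), (1 2)(3 4 6 5)*(0 4)(2 3)(5 6) = (0 4 5 2 1 3)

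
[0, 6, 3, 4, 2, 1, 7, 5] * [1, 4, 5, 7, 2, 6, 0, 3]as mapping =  [0→1, 1→0, 2→7, 3→2, 4→5, 5→4, 6→3, 7→6]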